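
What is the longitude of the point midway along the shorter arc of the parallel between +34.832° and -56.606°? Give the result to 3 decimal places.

-10.887°

Signed shortest Δλ from +34.832° to -56.606° is -91.438°.
Midpoint longitude = +34.832° + (-91.438°)/2 = +34.832° − 45.719° = -10.887°.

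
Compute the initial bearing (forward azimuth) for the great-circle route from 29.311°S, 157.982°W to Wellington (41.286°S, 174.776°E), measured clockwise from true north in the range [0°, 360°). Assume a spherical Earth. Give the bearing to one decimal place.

Δλ = 174.776 − -157.982 = 332.758°; wrapped into (−180°, 180°]: -27.242°.
θ = atan2( sin Δλ · cos φ₂ , cos φ₁ · sin φ₂ − sin φ₁ · cos φ₂ · cos Δλ )
  = atan2(-0.34396, -0.24829) = -125.823° → normalised to [0°, 360°): 234.177°.

234.2°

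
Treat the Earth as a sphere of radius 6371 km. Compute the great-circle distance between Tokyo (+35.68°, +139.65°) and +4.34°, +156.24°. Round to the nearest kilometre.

3878 km

Δλ = 156.24 − 139.65 = 16.59°.
Δφ = 4.34 − 35.68 = -31.34°.
a = sin²(Δφ/2) + cos φ₁ · cos φ₂ · sin²(Δλ/2) = 0.089810.
c = 2·atan2(√a, √(1−a)) = 0.60872 rad → d = 6371·c ≈ 3878.17 km.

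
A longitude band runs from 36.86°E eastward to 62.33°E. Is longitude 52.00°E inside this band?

Yes

Band width going east from +36.86° to +62.33°: ((62.33 − 36.86) mod 360) = 25.47°.
Offset of +52.00° east of the west edge: ((52.00 − 36.86) mod 360) = 15.14°.
15.14° ≤ 25.47° ⇒ inside.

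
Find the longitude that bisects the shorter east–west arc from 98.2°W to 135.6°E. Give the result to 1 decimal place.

161.3°W

Signed shortest Δλ from -98.2° to +135.6° is -126.2°.
Midpoint longitude = -98.2° + (-126.2°)/2 = -98.2° − 63.1° = -161.3°.
(The naïve average (-98.2 + +135.6)/2 = 18.7° is on the wrong side of the globe.)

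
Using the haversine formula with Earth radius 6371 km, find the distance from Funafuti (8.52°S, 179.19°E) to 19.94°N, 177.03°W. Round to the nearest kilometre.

Δλ = -177.03 − 179.19 = -356.22°; wrapped into (−180°, 180°]: 3.78°.
Δφ = 19.94 − -8.52 = 28.46°.
a = sin²(Δφ/2) + cos φ₁ · cos φ₂ · sin²(Δλ/2) = 0.061436.
c = 2·atan2(√a, √(1−a)) = 0.50095 rad → d = 6371·c ≈ 3191.54 km.

3192 km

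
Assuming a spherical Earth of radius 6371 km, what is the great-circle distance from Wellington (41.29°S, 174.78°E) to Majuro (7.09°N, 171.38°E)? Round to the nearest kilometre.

Δλ = 171.38 − 174.78 = -3.40°.
Δφ = 7.09 − -41.29 = 48.38°.
a = sin²(Δφ/2) + cos φ₁ · cos φ₂ · sin²(Δλ/2) = 0.168563.
c = 2·atan2(√a, √(1−a)) = 0.84614 rad → d = 6371·c ≈ 5390.79 km.

5391 km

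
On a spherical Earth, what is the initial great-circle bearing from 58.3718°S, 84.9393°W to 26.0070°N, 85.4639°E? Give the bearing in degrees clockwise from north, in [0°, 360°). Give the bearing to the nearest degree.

Δλ = 85.4639 − -84.9393 = 170.4032°.
θ = atan2( sin Δλ · cos φ₂ , cos φ₁ · sin φ₂ − sin φ₁ · cos φ₂ · cos Δλ )
  = atan2(0.14983, -0.52460) = 164.060° → normalised to [0°, 360°): 164.060°.

164°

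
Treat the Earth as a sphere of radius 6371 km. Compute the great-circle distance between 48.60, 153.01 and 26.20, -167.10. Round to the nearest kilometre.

4241 km

Δλ = -167.10 − 153.01 = -320.11°; wrapped into (−180°, 180°]: 39.89°.
Δφ = 26.20 − 48.60 = -22.40°.
a = sin²(Δφ/2) + cos φ₁ · cos φ₂ · sin²(Δλ/2) = 0.106772.
c = 2·atan2(√a, √(1−a)) = 0.66575 rad → d = 6371·c ≈ 4241.47 km.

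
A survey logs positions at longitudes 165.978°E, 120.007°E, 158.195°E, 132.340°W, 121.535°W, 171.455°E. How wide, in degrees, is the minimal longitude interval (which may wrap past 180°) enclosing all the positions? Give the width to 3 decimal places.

118.458°

Sort the longitudes: -132.340°, -121.535°, +120.007°, +158.195°, +165.978°, +171.455°.
Eastward gaps between consecutive values (wrapping around): 10.805°, 241.542°, 38.188°, 7.783°, 5.477°, 56.205°.
Largest gap = 241.542° ⇒ minimal covering band is its complement: 360° − 241.542° = 118.458°.
Band runs from +120.007° eastward to -121.535°, crossing the antimeridian.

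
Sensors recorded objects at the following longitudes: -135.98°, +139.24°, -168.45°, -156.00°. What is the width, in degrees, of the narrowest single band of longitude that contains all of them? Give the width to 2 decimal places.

84.78°

Sort the longitudes: -168.45°, -156.00°, -135.98°, +139.24°.
Eastward gaps between consecutive values (wrapping around): 12.45°, 20.02°, 275.22°, 52.31°.
Largest gap = 275.22° ⇒ minimal covering band is its complement: 360° − 275.22° = 84.78°.
Band runs from +139.24° eastward to -135.98°, crossing the antimeridian.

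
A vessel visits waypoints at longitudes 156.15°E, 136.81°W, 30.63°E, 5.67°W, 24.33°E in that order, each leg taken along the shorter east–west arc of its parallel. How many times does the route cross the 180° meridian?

Leg 1: +156.15° → -136.81°, shortest Δλ = 67.04° (east) — crosses 180°.
Leg 2: -136.81° → +30.63°, shortest Δλ = 167.44° (east) — does not cross 180°.
Leg 3: +30.63° → -5.67°, shortest Δλ = -36.3° (west) — does not cross 180°.
Leg 4: -5.67° → +24.33°, shortest Δλ = 30.0° (east) — does not cross 180°.
Total crossings: 1.

1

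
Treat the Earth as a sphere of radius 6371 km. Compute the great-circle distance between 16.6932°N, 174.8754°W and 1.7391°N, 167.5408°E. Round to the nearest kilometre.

2543 km

Δλ = 167.5408 − -174.8754 = 342.4162°; wrapped into (−180°, 180°]: -17.5838°.
Δφ = 1.7391 − 16.6932 = -14.9541°.
a = sin²(Δφ/2) + cos φ₁ · cos φ₂ · sin²(Δλ/2) = 0.039301.
c = 2·atan2(√a, √(1−a)) = 0.39913 rad → d = 6371·c ≈ 2542.87 km.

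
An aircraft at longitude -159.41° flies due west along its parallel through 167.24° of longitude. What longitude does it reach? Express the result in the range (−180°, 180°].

Start at -159.41°; shift −167.24° → -326.65°.
-326.65° lies outside (−180°, 180°]; add 360° → +33.35°.

+33.35°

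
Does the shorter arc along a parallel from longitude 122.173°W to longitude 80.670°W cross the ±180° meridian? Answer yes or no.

Signed shortest Δλ = ((-80.670 − -122.173 + 180) mod 360) − 180 = 41.503°.
Going east by 41.503° from -122.173° reaches -80.670° without touching 180°.

No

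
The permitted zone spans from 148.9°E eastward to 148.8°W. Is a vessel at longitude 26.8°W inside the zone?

Band width going east from +148.9° to -148.8°: ((-148.8 − 148.9) mod 360) = 62.3°.
Offset of -26.8° east of the west edge: ((-26.8 − 148.9) mod 360) = 184.3°.
184.3° > 62.3° ⇒ outside.

No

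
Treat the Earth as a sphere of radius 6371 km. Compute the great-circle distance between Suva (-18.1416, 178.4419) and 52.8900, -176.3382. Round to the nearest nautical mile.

Δλ = -176.3382 − 178.4419 = -354.7801°; wrapped into (−180°, 180°]: 5.2199°.
Δφ = 52.8900 − -18.1416 = 71.0316°.
a = sin²(Δφ/2) + cos φ₁ · cos φ₂ · sin²(Δλ/2) = 0.338666.
c = 2·atan2(√a, √(1−a)) = 1.24225 rad → d = 6371·c ≈ 7914.37 km ≈ 4273.42 nmi.

4273 nmi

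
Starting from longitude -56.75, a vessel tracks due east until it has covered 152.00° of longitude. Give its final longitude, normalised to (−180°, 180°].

+95.25°

Start at -56.75°; shift +152.00° → +95.25°.
+95.25° already lies in (−180°, 180°].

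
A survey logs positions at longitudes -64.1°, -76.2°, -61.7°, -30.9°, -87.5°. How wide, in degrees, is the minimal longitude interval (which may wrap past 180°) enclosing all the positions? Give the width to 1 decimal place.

Sort the longitudes: -87.5°, -76.2°, -64.1°, -61.7°, -30.9°.
Eastward gaps between consecutive values (wrapping around): 11.3°, 12.1°, 2.4°, 30.8°, 303.4°.
Largest gap = 303.4° ⇒ minimal covering band is its complement: 360° − 303.4° = 56.6°.
Band runs from -87.5° eastward to -30.9°.

56.6°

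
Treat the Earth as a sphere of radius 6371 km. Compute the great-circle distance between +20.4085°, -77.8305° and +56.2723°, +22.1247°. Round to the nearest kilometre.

8724 km

Δλ = 22.1247 − -77.8305 = 99.9552°.
Δφ = 56.2723 − 20.4085 = 35.8638°.
a = sin²(Δφ/2) + cos φ₁ · cos φ₂ · sin²(Δλ/2) = 0.399973.
c = 2·atan2(√a, √(1−a)) = 1.36938 rad → d = 6371·c ≈ 8724.35 km.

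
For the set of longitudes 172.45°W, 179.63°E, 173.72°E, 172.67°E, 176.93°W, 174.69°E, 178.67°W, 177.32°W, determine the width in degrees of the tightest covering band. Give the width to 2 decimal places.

Sort the longitudes: -178.67°, -177.32°, -176.93°, -172.45°, +172.67°, +173.72°, +174.69°, +179.63°.
Eastward gaps between consecutive values (wrapping around): 1.35°, 0.39°, 4.48°, 345.12°, 1.05°, 0.97°, 4.94°, 1.70°.
Largest gap = 345.12° ⇒ minimal covering band is its complement: 360° − 345.12° = 14.88°.
Band runs from +172.67° eastward to -172.45°, crossing the antimeridian.

14.88°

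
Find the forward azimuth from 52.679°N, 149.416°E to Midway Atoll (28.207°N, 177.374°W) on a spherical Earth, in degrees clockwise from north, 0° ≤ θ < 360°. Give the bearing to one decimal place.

Δλ = -177.374 − 149.416 = -326.790°; wrapped into (−180°, 180°]: 33.210°.
θ = atan2( sin Δλ · cos φ₂ , cos φ₁ · sin φ₂ − sin φ₁ · cos φ₂ · cos Δλ )
  = atan2(0.48267, -0.29978) = 121.844° → normalised to [0°, 360°): 121.844°.

121.8°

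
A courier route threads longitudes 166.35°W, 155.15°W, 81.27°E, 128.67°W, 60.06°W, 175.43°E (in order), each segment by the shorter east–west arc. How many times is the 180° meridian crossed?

3

Leg 1: -166.35° → -155.15°, shortest Δλ = 11.2° (east) — does not cross 180°.
Leg 2: -155.15° → +81.27°, shortest Δλ = -123.58° (west) — crosses 180°.
Leg 3: +81.27° → -128.67°, shortest Δλ = 150.06° (east) — crosses 180°.
Leg 4: -128.67° → -60.06°, shortest Δλ = 68.61° (east) — does not cross 180°.
Leg 5: -60.06° → +175.43°, shortest Δλ = -124.51° (west) — crosses 180°.
Total crossings: 3.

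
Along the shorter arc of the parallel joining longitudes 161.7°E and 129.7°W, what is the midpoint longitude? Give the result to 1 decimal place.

164.0°W

Signed shortest Δλ from +161.7° to -129.7° is +68.6°.
Midpoint longitude = +161.7° + (+68.6°)/2 = +161.7° + 34.3° = +196.0°.
Normalise into (−180°, 180°]: -164.0°.
(The naïve average (+161.7 + -129.7)/2 = 16.0° is on the wrong side of the globe.)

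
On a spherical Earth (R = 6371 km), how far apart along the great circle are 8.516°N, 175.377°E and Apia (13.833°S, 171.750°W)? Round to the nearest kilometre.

2863 km

Δλ = -171.750 − 175.377 = -347.127°; wrapped into (−180°, 180°]: 12.873°.
Δφ = -13.833 − 8.516 = -22.349°.
a = sin²(Δφ/2) + cos φ₁ · cos φ₂ · sin²(Δλ/2) = 0.049625.
c = 2·atan2(√a, √(1−a)) = 0.44930 rad → d = 6371·c ≈ 2862.52 km.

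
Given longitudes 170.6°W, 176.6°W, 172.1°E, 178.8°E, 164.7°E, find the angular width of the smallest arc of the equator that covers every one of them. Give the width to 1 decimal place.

Sort the longitudes: -176.6°, -170.6°, +164.7°, +172.1°, +178.8°.
Eastward gaps between consecutive values (wrapping around): 6.0°, 335.3°, 7.4°, 6.7°, 4.6°.
Largest gap = 335.3° ⇒ minimal covering band is its complement: 360° − 335.3° = 24.7°.
Band runs from +164.7° eastward to -170.6°, crossing the antimeridian.

24.7°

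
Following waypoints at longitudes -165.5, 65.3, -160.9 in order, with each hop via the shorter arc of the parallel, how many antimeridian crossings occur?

Leg 1: -165.5° → +65.3°, shortest Δλ = -129.2° (west) — crosses 180°.
Leg 2: +65.3° → -160.9°, shortest Δλ = 133.8° (east) — crosses 180°.
Total crossings: 2.

2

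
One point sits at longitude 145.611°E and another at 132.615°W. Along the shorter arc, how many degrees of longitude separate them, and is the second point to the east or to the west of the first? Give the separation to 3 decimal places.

Raw difference: -132.615 − 145.611 = -278.226°.
Normalise into (−180°, 180°]: -278.226° + 360° = 81.774°.
Positive ⇒ the second point lies to the east; separation 81.774°.

81.774° east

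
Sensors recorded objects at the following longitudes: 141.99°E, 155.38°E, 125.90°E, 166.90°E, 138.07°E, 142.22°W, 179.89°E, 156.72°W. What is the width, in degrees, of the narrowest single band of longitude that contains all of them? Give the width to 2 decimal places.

Sort the longitudes: -156.72°, -142.22°, +125.90°, +138.07°, +141.99°, +155.38°, +166.90°, +179.89°.
Eastward gaps between consecutive values (wrapping around): 14.50°, 268.12°, 12.17°, 3.92°, 13.39°, 11.52°, 12.99°, 23.39°.
Largest gap = 268.12° ⇒ minimal covering band is its complement: 360° − 268.12° = 91.88°.
Band runs from +125.90° eastward to -142.22°, crossing the antimeridian.

91.88°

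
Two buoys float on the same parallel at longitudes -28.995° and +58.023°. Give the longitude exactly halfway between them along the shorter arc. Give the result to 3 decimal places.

+14.514°

Signed shortest Δλ from -28.995° to +58.023° is +87.018°.
Midpoint longitude = -28.995° + (+87.018°)/2 = -28.995° + 43.509° = +14.514°.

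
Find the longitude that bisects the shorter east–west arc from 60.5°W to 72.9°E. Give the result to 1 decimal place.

6.2°E

Signed shortest Δλ from -60.5° to +72.9° is +133.4°.
Midpoint longitude = -60.5° + (+133.4°)/2 = -60.5° + 66.7° = +6.2°.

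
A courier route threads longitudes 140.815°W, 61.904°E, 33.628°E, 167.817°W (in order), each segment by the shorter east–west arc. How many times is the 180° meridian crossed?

Leg 1: -140.815° → +61.904°, shortest Δλ = -157.281° (west) — crosses 180°.
Leg 2: +61.904° → +33.628°, shortest Δλ = -28.276° (west) — does not cross 180°.
Leg 3: +33.628° → -167.817°, shortest Δλ = 158.555° (east) — crosses 180°.
Total crossings: 2.

2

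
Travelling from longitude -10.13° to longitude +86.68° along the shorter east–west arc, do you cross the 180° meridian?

Signed shortest Δλ = ((86.68 − -10.13 + 180) mod 360) − 180 = 96.81°.
Going east by 96.81° from -10.13° reaches +86.68° without touching 180°.

No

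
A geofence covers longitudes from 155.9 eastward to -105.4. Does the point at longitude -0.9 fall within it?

Band width going east from +155.9° to -105.4°: ((-105.4 − 155.9) mod 360) = 98.7°.
Offset of -0.9° east of the west edge: ((-0.9 − 155.9) mod 360) = 203.2°.
203.2° > 98.7° ⇒ outside.

No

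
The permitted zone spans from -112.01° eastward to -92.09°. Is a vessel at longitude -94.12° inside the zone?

Yes

Band width going east from -112.01° to -92.09°: ((-92.09 − -112.01) mod 360) = 19.92°.
Offset of -94.12° east of the west edge: ((-94.12 − -112.01) mod 360) = 17.89°.
17.89° ≤ 19.92° ⇒ inside.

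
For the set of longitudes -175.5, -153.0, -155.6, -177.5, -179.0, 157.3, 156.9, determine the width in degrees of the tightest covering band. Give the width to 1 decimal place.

50.1°

Sort the longitudes: -179.0°, -177.5°, -175.5°, -155.6°, -153.0°, +156.9°, +157.3°.
Eastward gaps between consecutive values (wrapping around): 1.5°, 2.0°, 19.9°, 2.6°, 309.9°, 0.4°, 23.7°.
Largest gap = 309.9° ⇒ minimal covering band is its complement: 360° − 309.9° = 50.1°.
Band runs from +156.9° eastward to -153.0°, crossing the antimeridian.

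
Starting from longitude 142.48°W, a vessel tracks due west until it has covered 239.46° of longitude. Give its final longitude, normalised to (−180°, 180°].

21.94°W

Start at -142.48°; shift −239.46° → -381.94°.
-381.94° lies outside (−180°, 180°]; add 360° → -21.94°.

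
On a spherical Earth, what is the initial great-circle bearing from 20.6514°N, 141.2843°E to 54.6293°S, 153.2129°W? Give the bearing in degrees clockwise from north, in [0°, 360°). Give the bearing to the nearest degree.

Δλ = -153.2129 − 141.2843 = -294.4972°; wrapped into (−180°, 180°]: 65.5028°.
θ = atan2( sin Δλ · cos φ₂ , cos φ₁ · sin φ₂ − sin φ₁ · cos φ₂ · cos Δλ )
  = atan2(0.52676, -0.84768) = 148.143° → normalised to [0°, 360°): 148.143°.

148°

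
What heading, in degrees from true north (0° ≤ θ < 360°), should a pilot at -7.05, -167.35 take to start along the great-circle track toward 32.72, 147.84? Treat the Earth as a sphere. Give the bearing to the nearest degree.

316°

Δλ = 147.84 − -167.35 = 315.19°; wrapped into (−180°, 180°]: -44.81°.
θ = atan2( sin Δλ · cos φ₂ , cos φ₁ · sin φ₂ − sin φ₁ · cos φ₂ · cos Δλ )
  = atan2(-0.59293, 0.60970) = -44.201° → normalised to [0°, 360°): 315.799°.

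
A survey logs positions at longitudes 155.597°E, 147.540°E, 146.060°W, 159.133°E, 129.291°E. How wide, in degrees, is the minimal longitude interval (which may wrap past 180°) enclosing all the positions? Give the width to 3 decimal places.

84.649°

Sort the longitudes: -146.060°, +129.291°, +147.540°, +155.597°, +159.133°.
Eastward gaps between consecutive values (wrapping around): 275.351°, 18.249°, 8.057°, 3.536°, 54.807°.
Largest gap = 275.351° ⇒ minimal covering band is its complement: 360° − 275.351° = 84.649°.
Band runs from +129.291° eastward to -146.060°, crossing the antimeridian.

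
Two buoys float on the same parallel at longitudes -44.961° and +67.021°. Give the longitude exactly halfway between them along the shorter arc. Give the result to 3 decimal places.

+11.030°

Signed shortest Δλ from -44.961° to +67.021° is +111.982°.
Midpoint longitude = -44.961° + (+111.982°)/2 = -44.961° + 55.991° = +11.030°.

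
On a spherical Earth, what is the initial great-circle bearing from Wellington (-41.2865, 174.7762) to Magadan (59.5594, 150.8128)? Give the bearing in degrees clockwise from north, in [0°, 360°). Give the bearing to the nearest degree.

348°

Δλ = 150.8128 − 174.7762 = -23.9634°.
θ = atan2( sin Δλ · cos φ₂ , cos φ₁ · sin φ₂ − sin φ₁ · cos φ₂ · cos Δλ )
  = atan2(-0.20578, 0.95332) = -12.180° → normalised to [0°, 360°): 347.820°.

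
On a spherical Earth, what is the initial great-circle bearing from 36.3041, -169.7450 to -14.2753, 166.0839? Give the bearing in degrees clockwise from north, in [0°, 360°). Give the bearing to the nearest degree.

209°

Δλ = 166.0839 − -169.7450 = 335.8289°; wrapped into (−180°, 180°]: -24.1711°.
θ = atan2( sin Δλ · cos φ₂ , cos φ₁ · sin φ₂ − sin φ₁ · cos φ₂ · cos Δλ )
  = atan2(-0.39682, -0.72220) = -151.213° → normalised to [0°, 360°): 208.787°.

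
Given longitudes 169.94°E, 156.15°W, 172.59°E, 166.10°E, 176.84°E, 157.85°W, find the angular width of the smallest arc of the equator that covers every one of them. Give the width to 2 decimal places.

37.75°

Sort the longitudes: -157.85°, -156.15°, +166.10°, +169.94°, +172.59°, +176.84°.
Eastward gaps between consecutive values (wrapping around): 1.70°, 322.25°, 3.84°, 2.65°, 4.25°, 25.31°.
Largest gap = 322.25° ⇒ minimal covering band is its complement: 360° − 322.25° = 37.75°.
Band runs from +166.10° eastward to -156.15°, crossing the antimeridian.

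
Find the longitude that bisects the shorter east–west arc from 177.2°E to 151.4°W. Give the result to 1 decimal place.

Signed shortest Δλ from +177.2° to -151.4° is +31.4°.
Midpoint longitude = +177.2° + (+31.4°)/2 = +177.2° + 15.7° = +192.9°.
Normalise into (−180°, 180°]: -167.1°.
(The naïve average (+177.2 + -151.4)/2 = 12.9° is on the wrong side of the globe.)

167.1°W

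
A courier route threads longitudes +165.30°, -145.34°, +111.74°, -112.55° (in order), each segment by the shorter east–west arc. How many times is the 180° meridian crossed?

Leg 1: +165.30° → -145.34°, shortest Δλ = 49.36° (east) — crosses 180°.
Leg 2: -145.34° → +111.74°, shortest Δλ = -102.92° (west) — crosses 180°.
Leg 3: +111.74° → -112.55°, shortest Δλ = 135.71° (east) — crosses 180°.
Total crossings: 3.

3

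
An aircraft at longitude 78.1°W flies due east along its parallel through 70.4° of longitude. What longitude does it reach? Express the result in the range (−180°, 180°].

7.7°W

Start at -78.1°; shift +70.4° → -7.7°.
-7.7° already lies in (−180°, 180°].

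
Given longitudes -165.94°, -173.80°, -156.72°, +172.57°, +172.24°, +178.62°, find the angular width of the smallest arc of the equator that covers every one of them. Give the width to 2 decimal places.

31.04°

Sort the longitudes: -173.80°, -165.94°, -156.72°, +172.24°, +172.57°, +178.62°.
Eastward gaps between consecutive values (wrapping around): 7.86°, 9.22°, 328.96°, 0.33°, 6.05°, 7.58°.
Largest gap = 328.96° ⇒ minimal covering band is its complement: 360° − 328.96° = 31.04°.
Band runs from +172.24° eastward to -156.72°, crossing the antimeridian.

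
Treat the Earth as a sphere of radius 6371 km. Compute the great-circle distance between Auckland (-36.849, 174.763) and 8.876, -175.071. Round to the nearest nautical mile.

2804 nmi

Δλ = -175.071 − 174.763 = -349.834°; wrapped into (−180°, 180°]: 10.166°.
Δφ = 8.876 − -36.849 = 45.725°.
a = sin²(Δφ/2) + cos φ₁ · cos φ₂ · sin²(Δλ/2) = 0.157155.
c = 2·atan2(√a, √(1−a)) = 0.81524 rad → d = 6371·c ≈ 5193.92 km ≈ 2804.49 nmi.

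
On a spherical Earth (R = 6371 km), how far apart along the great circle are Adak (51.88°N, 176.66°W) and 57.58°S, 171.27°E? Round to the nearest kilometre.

Δλ = 171.27 − -176.66 = 347.93°; wrapped into (−180°, 180°]: -12.07°.
Δφ = -57.58 − 51.88 = -109.46°.
a = sin²(Δφ/2) + cos φ₁ · cos φ₂ · sin²(Δλ/2) = 0.670233.
c = 2·atan2(√a, √(1−a)) = 1.91821 rad → d = 6371·c ≈ 12220.90 km.

12221 km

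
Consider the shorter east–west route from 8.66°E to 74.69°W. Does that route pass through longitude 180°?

Signed shortest Δλ = ((-74.69 − 8.66 + 180) mod 360) − 180 = -83.35°.
Going west by 83.35° from +8.66° reaches -74.69° without touching 180°.

No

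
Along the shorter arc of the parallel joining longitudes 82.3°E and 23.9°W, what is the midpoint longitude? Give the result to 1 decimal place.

29.2°E

Signed shortest Δλ from +82.3° to -23.9° is -106.2°.
Midpoint longitude = +82.3° + (-106.2°)/2 = +82.3° − 53.1° = +29.2°.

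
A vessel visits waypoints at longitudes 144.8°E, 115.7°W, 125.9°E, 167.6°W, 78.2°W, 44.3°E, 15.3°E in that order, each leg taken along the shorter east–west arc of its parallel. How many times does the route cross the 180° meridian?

3

Leg 1: +144.8° → -115.7°, shortest Δλ = 99.5° (east) — crosses 180°.
Leg 2: -115.7° → +125.9°, shortest Δλ = -118.4° (west) — crosses 180°.
Leg 3: +125.9° → -167.6°, shortest Δλ = 66.5° (east) — crosses 180°.
Leg 4: -167.6° → -78.2°, shortest Δλ = 89.4° (east) — does not cross 180°.
Leg 5: -78.2° → +44.3°, shortest Δλ = 122.5° (east) — does not cross 180°.
Leg 6: +44.3° → +15.3°, shortest Δλ = -29.0° (west) — does not cross 180°.
Total crossings: 3.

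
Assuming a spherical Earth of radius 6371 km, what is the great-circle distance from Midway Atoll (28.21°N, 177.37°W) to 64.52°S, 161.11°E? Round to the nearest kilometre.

10480 km

Δλ = 161.11 − -177.37 = 338.48°; wrapped into (−180°, 180°]: -21.52°.
Δφ = -64.52 − 28.21 = -92.73°.
a = sin²(Δφ/2) + cos φ₁ · cos φ₂ · sin²(Δλ/2) = 0.537028.
c = 2·atan2(√a, √(1−a)) = 1.64492 rad → d = 6371·c ≈ 10479.79 km.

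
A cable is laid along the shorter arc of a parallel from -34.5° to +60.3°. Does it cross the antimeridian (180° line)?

No

Signed shortest Δλ = ((60.3 − -34.5 + 180) mod 360) − 180 = 94.8°.
Going east by 94.8° from -34.5° reaches +60.3° without touching 180°.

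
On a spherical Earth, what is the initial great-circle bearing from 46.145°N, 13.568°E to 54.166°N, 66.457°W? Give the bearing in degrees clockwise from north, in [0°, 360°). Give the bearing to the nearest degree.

Δλ = -66.457 − 13.568 = -80.025°.
θ = atan2( sin Δλ · cos φ₂ , cos φ₁ · sin φ₂ − sin φ₁ · cos φ₂ · cos Δλ )
  = atan2(-0.57659, 0.48857) = -49.724° → normalised to [0°, 360°): 310.276°.

310°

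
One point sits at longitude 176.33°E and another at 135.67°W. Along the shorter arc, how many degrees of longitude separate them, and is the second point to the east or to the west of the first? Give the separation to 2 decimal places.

Raw difference: -135.67 − 176.33 = -312.0°.
Normalise into (−180°, 180°]: -312.0° + 360° = 48.0°.
Positive ⇒ the second point lies to the east; separation 48.00°.

48.00° east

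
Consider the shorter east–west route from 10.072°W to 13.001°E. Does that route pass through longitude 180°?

Signed shortest Δλ = ((13.001 − -10.072 + 180) mod 360) − 180 = 23.073°.
Going east by 23.073° from -10.072° reaches +13.001° without touching 180°.

No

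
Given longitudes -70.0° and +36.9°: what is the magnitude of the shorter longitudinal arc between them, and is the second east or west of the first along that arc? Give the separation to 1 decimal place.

Raw difference: 36.9 − -70.0 = 106.9°.
Normalise into (−180°, 180°]: 106.9° stays 106.9°.
Positive ⇒ the second point lies to the east; separation 106.9°.

106.9° east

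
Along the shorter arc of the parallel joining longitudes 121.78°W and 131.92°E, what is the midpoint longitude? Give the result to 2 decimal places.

Signed shortest Δλ from -121.78° to +131.92° is -106.30°.
Midpoint longitude = -121.78° + (-106.30°)/2 = -121.78° − 53.15° = -174.93°.
(The naïve average (-121.78 + +131.92)/2 = 5.07° is on the wrong side of the globe.)

174.93°W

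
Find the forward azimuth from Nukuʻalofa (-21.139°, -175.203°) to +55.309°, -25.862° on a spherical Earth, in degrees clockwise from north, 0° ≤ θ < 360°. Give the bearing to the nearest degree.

26°

Δλ = -25.862 − -175.203 = 149.341°.
θ = atan2( sin Δλ · cos φ₂ , cos φ₁ · sin φ₂ − sin φ₁ · cos φ₂ · cos Δλ )
  = atan2(0.29023, 0.59034) = 26.180° → normalised to [0°, 360°): 26.180°.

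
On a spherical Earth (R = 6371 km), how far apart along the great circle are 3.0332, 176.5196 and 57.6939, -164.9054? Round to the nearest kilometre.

Δλ = -164.9054 − 176.5196 = -341.4250°; wrapped into (−180°, 180°]: 18.5750°.
Δφ = 57.6939 − 3.0332 = 54.6607°.
a = sin²(Δφ/2) + cos φ₁ · cos φ₂ · sin²(Δλ/2) = 0.224692.
c = 2·atan2(√a, √(1−a)) = 0.98769 rad → d = 6371·c ≈ 6292.60 km.

6293 km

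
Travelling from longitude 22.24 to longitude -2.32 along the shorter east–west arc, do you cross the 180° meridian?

Signed shortest Δλ = ((-2.32 − 22.24 + 180) mod 360) − 180 = -24.56°.
Going west by 24.56° from +22.24° reaches -2.32° without touching 180°.

No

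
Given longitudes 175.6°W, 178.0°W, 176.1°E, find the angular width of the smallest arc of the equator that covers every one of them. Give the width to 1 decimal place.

Sort the longitudes: -178.0°, -175.6°, +176.1°.
Eastward gaps between consecutive values (wrapping around): 2.4°, 351.7°, 5.9°.
Largest gap = 351.7° ⇒ minimal covering band is its complement: 360° − 351.7° = 8.3°.
Band runs from +176.1° eastward to -175.6°, crossing the antimeridian.

8.3°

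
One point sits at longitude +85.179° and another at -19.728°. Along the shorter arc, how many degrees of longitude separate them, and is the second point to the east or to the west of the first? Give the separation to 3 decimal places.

104.907° west

Raw difference: -19.728 − 85.179 = -104.907°.
Normalise into (−180°, 180°]: -104.907° stays -104.907°.
Negative ⇒ the second point lies to the west; separation 104.907°.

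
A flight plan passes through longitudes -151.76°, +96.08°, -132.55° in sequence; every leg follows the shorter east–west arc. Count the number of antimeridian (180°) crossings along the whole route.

2

Leg 1: -151.76° → +96.08°, shortest Δλ = -112.16° (west) — crosses 180°.
Leg 2: +96.08° → -132.55°, shortest Δλ = 131.37° (east) — crosses 180°.
Total crossings: 2.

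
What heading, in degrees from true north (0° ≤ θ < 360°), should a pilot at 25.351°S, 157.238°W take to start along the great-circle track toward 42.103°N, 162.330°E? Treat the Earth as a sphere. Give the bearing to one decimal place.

330.4°

Δλ = 162.330 − -157.238 = 319.568°; wrapped into (−180°, 180°]: -40.432°.
θ = atan2( sin Δλ · cos φ₂ , cos φ₁ · sin φ₂ − sin φ₁ · cos φ₂ · cos Δλ )
  = atan2(-0.48118, 0.84770) = -29.581° → normalised to [0°, 360°): 330.419°.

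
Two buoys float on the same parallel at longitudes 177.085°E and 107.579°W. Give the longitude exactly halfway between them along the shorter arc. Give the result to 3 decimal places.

145.247°W

Signed shortest Δλ from +177.085° to -107.579° is +75.336°.
Midpoint longitude = +177.085° + (+75.336°)/2 = +177.085° + 37.668° = +214.753°.
Normalise into (−180°, 180°]: -145.247°.
(The naïve average (+177.085 + -107.579)/2 = 34.753° is on the wrong side of the globe.)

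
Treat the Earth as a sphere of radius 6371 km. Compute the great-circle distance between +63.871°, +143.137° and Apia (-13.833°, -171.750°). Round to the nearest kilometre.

Δλ = -171.750 − 143.137 = -314.887°; wrapped into (−180°, 180°]: 45.113°.
Δφ = -13.833 − 63.871 = -77.704°.
a = sin²(Δφ/2) + cos φ₁ · cos φ₂ · sin²(Δλ/2) = 0.456441.
c = 2·atan2(√a, √(1−a)) = 1.48357 rad → d = 6371·c ≈ 9451.81 km.

9452 km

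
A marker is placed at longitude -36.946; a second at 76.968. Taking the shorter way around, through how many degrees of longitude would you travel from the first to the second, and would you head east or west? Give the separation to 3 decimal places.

Raw difference: 76.968 − -36.946 = 113.914°.
Normalise into (−180°, 180°]: 113.914° stays 113.914°.
Positive ⇒ the second point lies to the east; separation 113.914°.

113.914° east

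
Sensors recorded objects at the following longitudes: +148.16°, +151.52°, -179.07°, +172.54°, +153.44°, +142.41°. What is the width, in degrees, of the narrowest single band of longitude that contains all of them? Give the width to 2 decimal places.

Sort the longitudes: -179.07°, +142.41°, +148.16°, +151.52°, +153.44°, +172.54°.
Eastward gaps between consecutive values (wrapping around): 321.48°, 5.75°, 3.36°, 1.92°, 19.10°, 8.39°.
Largest gap = 321.48° ⇒ minimal covering band is its complement: 360° − 321.48° = 38.52°.
Band runs from +142.41° eastward to -179.07°, crossing the antimeridian.

38.52°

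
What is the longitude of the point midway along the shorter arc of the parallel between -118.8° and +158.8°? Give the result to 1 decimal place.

-160.0°

Signed shortest Δλ from -118.8° to +158.8° is -82.4°.
Midpoint longitude = -118.8° + (-82.4°)/2 = -118.8° − 41.2° = -160.0°.
(The naïve average (-118.8 + +158.8)/2 = 20.0° is on the wrong side of the globe.)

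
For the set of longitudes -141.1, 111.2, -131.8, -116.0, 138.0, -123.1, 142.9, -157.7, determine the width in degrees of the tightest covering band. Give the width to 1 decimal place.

132.8°

Sort the longitudes: -157.7°, -141.1°, -131.8°, -123.1°, -116.0°, +111.2°, +138.0°, +142.9°.
Eastward gaps between consecutive values (wrapping around): 16.6°, 9.3°, 8.7°, 7.1°, 227.2°, 26.8°, 4.9°, 59.4°.
Largest gap = 227.2° ⇒ minimal covering band is its complement: 360° − 227.2° = 132.8°.
Band runs from +111.2° eastward to -116.0°, crossing the antimeridian.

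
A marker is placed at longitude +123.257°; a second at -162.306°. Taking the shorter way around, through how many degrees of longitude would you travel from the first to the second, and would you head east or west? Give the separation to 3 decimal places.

74.437° east

Raw difference: -162.306 − 123.257 = -285.563°.
Normalise into (−180°, 180°]: -285.563° + 360° = 74.437°.
Positive ⇒ the second point lies to the east; separation 74.437°.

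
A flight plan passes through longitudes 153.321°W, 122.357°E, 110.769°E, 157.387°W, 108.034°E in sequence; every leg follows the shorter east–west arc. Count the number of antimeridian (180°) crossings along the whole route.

Leg 1: -153.321° → +122.357°, shortest Δλ = -84.322° (west) — crosses 180°.
Leg 2: +122.357° → +110.769°, shortest Δλ = -11.588° (west) — does not cross 180°.
Leg 3: +110.769° → -157.387°, shortest Δλ = 91.844° (east) — crosses 180°.
Leg 4: -157.387° → +108.034°, shortest Δλ = -94.579° (west) — crosses 180°.
Total crossings: 3.

3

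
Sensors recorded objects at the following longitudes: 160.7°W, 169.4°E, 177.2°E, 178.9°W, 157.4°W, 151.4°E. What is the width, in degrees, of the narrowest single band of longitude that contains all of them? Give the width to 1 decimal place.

Sort the longitudes: -178.9°, -160.7°, -157.4°, +151.4°, +169.4°, +177.2°.
Eastward gaps between consecutive values (wrapping around): 18.2°, 3.3°, 308.8°, 18.0°, 7.8°, 3.9°.
Largest gap = 308.8° ⇒ minimal covering band is its complement: 360° − 308.8° = 51.2°.
Band runs from +151.4° eastward to -157.4°, crossing the antimeridian.

51.2°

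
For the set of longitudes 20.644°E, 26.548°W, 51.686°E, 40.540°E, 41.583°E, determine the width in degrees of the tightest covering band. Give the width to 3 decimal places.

78.234°

Sort the longitudes: -26.548°, +20.644°, +40.540°, +41.583°, +51.686°.
Eastward gaps between consecutive values (wrapping around): 47.192°, 19.896°, 1.043°, 10.103°, 281.766°.
Largest gap = 281.766° ⇒ minimal covering band is its complement: 360° − 281.766° = 78.234°.
Band runs from -26.548° eastward to +51.686°.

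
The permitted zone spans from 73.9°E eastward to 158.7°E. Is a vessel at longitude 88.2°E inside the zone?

Yes

Band width going east from +73.9° to +158.7°: ((158.7 − 73.9) mod 360) = 84.8°.
Offset of +88.2° east of the west edge: ((88.2 − 73.9) mod 360) = 14.3°.
14.3° ≤ 84.8° ⇒ inside.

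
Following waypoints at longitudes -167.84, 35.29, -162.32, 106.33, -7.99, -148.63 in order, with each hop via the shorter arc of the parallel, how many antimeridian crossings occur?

3

Leg 1: -167.84° → +35.29°, shortest Δλ = -156.87° (west) — crosses 180°.
Leg 2: +35.29° → -162.32°, shortest Δλ = 162.39° (east) — crosses 180°.
Leg 3: -162.32° → +106.33°, shortest Δλ = -91.35° (west) — crosses 180°.
Leg 4: +106.33° → -7.99°, shortest Δλ = -114.32° (west) — does not cross 180°.
Leg 5: -7.99° → -148.63°, shortest Δλ = -140.64° (west) — does not cross 180°.
Total crossings: 3.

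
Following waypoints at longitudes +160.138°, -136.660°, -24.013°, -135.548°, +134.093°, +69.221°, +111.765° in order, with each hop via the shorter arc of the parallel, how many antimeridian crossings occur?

Leg 1: +160.138° → -136.660°, shortest Δλ = 63.202° (east) — crosses 180°.
Leg 2: -136.660° → -24.013°, shortest Δλ = 112.647° (east) — does not cross 180°.
Leg 3: -24.013° → -135.548°, shortest Δλ = -111.535° (west) — does not cross 180°.
Leg 4: -135.548° → +134.093°, shortest Δλ = -90.359° (west) — crosses 180°.
Leg 5: +134.093° → +69.221°, shortest Δλ = -64.872° (west) — does not cross 180°.
Leg 6: +69.221° → +111.765°, shortest Δλ = 42.544° (east) — does not cross 180°.
Total crossings: 2.

2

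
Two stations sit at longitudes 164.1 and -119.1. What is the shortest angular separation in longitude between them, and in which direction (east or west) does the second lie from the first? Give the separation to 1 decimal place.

Raw difference: -119.1 − 164.1 = -283.2°.
Normalise into (−180°, 180°]: -283.2° + 360° = 76.8°.
Positive ⇒ the second point lies to the east; separation 76.8°.

76.8° east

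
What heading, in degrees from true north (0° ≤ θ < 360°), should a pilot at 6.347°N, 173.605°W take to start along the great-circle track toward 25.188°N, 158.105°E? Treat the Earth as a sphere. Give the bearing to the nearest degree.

Δλ = 158.105 − -173.605 = 331.710°; wrapped into (−180°, 180°]: -28.290°.
θ = atan2( sin Δλ · cos φ₂ , cos φ₁ · sin φ₂ − sin φ₁ · cos φ₂ · cos Δλ )
  = atan2(-0.42887, 0.33489) = -52.015° → normalised to [0°, 360°): 307.985°.

308°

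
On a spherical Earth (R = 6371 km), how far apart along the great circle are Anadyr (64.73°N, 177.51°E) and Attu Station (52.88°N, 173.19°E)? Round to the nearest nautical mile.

Δλ = 173.19 − 177.51 = -4.32°.
Δφ = 52.88 − 64.73 = -11.85°.
a = sin²(Δφ/2) + cos φ₁ · cos φ₂ · sin²(Δλ/2) = 0.011022.
c = 2·atan2(√a, √(1−a)) = 0.21036 rad → d = 6371·c ≈ 1340.18 km ≈ 723.64 nmi.

724 nmi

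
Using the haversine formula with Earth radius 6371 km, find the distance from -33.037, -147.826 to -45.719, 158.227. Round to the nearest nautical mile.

Δλ = 158.227 − -147.826 = 306.053°; wrapped into (−180°, 180°]: -53.947°.
Δφ = -45.719 − -33.037 = -12.682°.
a = sin²(Δφ/2) + cos φ₁ · cos φ₂ · sin²(Δλ/2) = 0.132613.
c = 2·atan2(√a, √(1−a)) = 0.74546 rad → d = 6371·c ≈ 4749.34 km ≈ 2564.44 nmi.

2564 nmi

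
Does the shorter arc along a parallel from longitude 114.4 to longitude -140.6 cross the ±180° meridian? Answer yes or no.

Naïve |-140.6 − 114.4| = 255.0° > 180°, so the shorter arc goes the other way round — across 180°.
Signed shortest Δλ = ((-140.6 − 114.4 + 180) mod 360) − 180 = 105.0°.
Going east by 105.0° from +114.4° passes through 180° before reaching -140.6°.

Yes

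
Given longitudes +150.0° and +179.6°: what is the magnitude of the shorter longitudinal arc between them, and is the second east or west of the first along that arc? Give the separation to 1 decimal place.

29.6° east

Raw difference: 179.6 − 150.0 = 29.6°.
Normalise into (−180°, 180°]: 29.6° stays 29.6°.
Positive ⇒ the second point lies to the east; separation 29.6°.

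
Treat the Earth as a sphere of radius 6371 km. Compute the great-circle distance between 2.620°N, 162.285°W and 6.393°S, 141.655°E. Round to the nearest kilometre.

Δλ = 141.655 − -162.285 = 303.940°; wrapped into (−180°, 180°]: -56.060°.
Δφ = -6.393 − 2.620 = -9.013°.
a = sin²(Δφ/2) + cos φ₁ · cos φ₂ · sin²(Δλ/2) = 0.225409.
c = 2·atan2(√a, √(1−a)) = 0.98941 rad → d = 6371·c ≈ 6303.53 km.

6304 km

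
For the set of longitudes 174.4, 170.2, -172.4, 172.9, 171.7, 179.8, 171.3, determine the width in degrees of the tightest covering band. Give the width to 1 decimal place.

17.4°

Sort the longitudes: -172.4°, +170.2°, +171.3°, +171.7°, +172.9°, +174.4°, +179.8°.
Eastward gaps between consecutive values (wrapping around): 342.6°, 1.1°, 0.4°, 1.2°, 1.5°, 5.4°, 7.8°.
Largest gap = 342.6° ⇒ minimal covering band is its complement: 360° − 342.6° = 17.4°.
Band runs from +170.2° eastward to -172.4°, crossing the antimeridian.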